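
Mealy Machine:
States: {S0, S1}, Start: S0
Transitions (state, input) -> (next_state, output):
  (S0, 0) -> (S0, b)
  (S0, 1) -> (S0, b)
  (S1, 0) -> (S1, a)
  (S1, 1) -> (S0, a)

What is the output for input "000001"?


Step-by-step:
  (S0, 0) -> (S0, b)
  (S0, 0) -> (S0, b)
  (S0, 0) -> (S0, b)
  (S0, 0) -> (S0, b)
  (S0, 0) -> (S0, b)
  (S0, 1) -> (S0, b)

"bbbbbb"


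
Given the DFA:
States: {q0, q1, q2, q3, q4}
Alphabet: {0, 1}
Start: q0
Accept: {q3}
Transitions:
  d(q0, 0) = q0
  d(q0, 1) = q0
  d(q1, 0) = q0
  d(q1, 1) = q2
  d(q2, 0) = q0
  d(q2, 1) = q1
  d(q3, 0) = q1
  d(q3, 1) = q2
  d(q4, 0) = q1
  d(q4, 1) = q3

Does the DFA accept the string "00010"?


Trace: q0 -> q0 -> q0 -> q0 -> q0 -> q0
Final state: q0
Accept states: {q3}

No, rejected (final state q0 is not an accept state)


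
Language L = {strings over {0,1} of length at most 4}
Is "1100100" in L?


length = 7

No, "1100100" is not in L


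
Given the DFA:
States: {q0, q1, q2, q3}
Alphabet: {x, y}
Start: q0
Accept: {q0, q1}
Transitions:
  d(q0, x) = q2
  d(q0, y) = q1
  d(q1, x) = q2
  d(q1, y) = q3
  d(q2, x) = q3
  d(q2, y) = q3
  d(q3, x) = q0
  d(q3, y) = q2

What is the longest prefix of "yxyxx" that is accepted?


Run the DFA, marking each prefix where the state is accepting:
  "" -> q0 [accept]
  "y" -> q1 [accept]
  "yx" -> q2 [reject]
  "yxy" -> q3 [reject]
  "yxyx" -> q0 [accept]
  "yxyxx" -> q2 [reject]

"yxyx"


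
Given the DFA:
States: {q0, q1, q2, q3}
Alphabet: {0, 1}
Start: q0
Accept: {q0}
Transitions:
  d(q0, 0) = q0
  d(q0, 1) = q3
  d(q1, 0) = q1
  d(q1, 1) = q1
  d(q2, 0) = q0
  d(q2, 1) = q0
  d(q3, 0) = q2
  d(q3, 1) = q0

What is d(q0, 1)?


Looking up transition d(q0, 1)

q3


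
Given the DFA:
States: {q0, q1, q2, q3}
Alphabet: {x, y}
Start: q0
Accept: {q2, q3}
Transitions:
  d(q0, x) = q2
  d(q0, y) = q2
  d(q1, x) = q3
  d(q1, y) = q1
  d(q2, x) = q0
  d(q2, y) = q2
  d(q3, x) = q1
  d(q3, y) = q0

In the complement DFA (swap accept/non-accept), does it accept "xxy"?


Trace: q0 -> q2 -> q0 -> q2
Final: q2
Original accept: {q2, q3}
Complement: q2 is in original accept

No, complement rejects (original accepts)


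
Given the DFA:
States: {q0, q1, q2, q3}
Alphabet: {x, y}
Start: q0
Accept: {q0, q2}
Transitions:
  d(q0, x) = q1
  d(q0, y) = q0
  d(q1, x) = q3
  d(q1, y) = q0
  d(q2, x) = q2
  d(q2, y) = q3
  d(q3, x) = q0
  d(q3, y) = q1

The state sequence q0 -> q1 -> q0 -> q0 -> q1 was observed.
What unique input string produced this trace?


Trace back each transition to find the symbol:
  q0 --[x]--> q1
  q1 --[y]--> q0
  q0 --[y]--> q0
  q0 --[x]--> q1

"xyyx"


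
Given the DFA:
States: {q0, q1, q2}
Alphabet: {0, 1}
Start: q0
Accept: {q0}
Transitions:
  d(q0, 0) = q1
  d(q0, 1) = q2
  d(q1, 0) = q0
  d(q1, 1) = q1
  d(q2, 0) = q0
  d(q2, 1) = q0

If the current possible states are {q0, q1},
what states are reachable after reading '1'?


Apply transition on '1' from each current state:
  d(q0, 1) = q2
  d(q1, 1) = q1

{q1, q2}


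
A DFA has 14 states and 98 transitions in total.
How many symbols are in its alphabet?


Each state has exactly one transition per symbol.
|alphabet| = transitions / states = 98 / 14 = 7

7


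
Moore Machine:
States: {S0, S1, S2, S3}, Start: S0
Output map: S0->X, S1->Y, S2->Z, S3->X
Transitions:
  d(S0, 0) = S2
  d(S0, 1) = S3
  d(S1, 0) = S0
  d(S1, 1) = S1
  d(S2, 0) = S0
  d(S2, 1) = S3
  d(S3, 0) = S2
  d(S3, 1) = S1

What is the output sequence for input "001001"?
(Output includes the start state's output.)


Start: S0 (output X)
  --0--> S2 (output Z)
  --0--> S0 (output X)
  --1--> S3 (output X)
  --0--> S2 (output Z)
  --0--> S0 (output X)
  --1--> S3 (output X)

"XZXXZXX"


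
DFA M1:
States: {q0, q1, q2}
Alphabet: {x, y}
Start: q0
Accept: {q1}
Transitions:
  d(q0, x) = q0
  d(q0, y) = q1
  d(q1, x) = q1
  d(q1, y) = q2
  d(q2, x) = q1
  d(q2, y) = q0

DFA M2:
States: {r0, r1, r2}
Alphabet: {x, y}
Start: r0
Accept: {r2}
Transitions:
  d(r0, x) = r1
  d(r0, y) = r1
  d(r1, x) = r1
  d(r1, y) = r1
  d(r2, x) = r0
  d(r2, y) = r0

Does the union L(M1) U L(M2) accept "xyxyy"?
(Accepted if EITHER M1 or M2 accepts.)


M1: final=q0 accepted=False
M2: final=r1 accepted=False

No, union rejects (neither accepts)


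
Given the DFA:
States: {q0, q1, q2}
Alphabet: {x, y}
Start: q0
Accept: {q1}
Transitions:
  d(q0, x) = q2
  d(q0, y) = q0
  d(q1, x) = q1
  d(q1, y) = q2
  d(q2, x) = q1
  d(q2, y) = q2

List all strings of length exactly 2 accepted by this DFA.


All strings of length 2: 4 total
Accepted: 1

"xx"


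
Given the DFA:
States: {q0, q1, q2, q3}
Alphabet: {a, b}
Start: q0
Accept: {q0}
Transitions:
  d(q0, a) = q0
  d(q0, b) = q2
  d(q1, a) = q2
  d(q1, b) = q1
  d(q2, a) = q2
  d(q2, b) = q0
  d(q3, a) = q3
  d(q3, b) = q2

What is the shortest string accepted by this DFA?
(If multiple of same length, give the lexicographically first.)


BFS by string length (lex-first path to each state shown):
  len 0: q0<-""
Found accept state at length 0.

"" (empty string)


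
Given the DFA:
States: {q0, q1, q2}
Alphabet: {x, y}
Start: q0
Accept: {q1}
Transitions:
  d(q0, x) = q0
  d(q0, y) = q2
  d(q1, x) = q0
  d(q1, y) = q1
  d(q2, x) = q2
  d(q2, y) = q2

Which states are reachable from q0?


BFS from q0:
  layer 0: {q0}
  layer 1: {q2}

{q0, q2}


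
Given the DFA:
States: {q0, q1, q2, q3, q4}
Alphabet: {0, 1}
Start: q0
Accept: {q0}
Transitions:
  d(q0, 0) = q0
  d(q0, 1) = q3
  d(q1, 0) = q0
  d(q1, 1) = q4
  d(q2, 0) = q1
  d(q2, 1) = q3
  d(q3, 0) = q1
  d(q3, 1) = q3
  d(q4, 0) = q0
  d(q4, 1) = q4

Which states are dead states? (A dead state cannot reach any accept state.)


Forward reachability from each state:
  q0 -> reaches accept state q0 (live)
  q1 -> reaches accept state q0 (live)
  q2 -> reaches accept state q0 (live)
  q3 -> reaches accept state q0 (live)
  q4 -> reaches accept state q0 (live)

None (all states can reach an accept state)


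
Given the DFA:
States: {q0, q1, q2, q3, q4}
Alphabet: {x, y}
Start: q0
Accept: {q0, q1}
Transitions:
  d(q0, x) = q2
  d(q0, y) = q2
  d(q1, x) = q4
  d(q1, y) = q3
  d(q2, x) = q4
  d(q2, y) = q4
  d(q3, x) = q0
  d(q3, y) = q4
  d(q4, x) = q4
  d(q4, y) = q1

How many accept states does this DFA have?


Accept states listed: {q0, q1}
Counting: q0(1) q1(2)

2


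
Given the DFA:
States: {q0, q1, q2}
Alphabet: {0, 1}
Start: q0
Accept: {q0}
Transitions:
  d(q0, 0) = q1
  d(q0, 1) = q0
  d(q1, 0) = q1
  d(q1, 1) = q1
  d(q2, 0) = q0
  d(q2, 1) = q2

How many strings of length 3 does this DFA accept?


Enumerating all length-3 strings:
  "000" -> q1 [reject]
  "001" -> q1 [reject]
  "010" -> q1 [reject]
  "011" -> q1 [reject]
  "100" -> q1 [reject]
  "101" -> q1 [reject]
  "110" -> q1 [reject]
  "111" -> q0 [accept]

1 out of 8


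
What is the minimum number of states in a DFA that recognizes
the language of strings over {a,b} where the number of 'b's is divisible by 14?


States track (count of 'b') mod 14.
Need 14 states: one per remainder 0..13; accept = remainder 0.

14


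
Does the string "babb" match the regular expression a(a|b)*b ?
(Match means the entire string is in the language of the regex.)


|string| = 4; first = 'b'; last = 'b'

No, "babb" does not match a(a|b)*b


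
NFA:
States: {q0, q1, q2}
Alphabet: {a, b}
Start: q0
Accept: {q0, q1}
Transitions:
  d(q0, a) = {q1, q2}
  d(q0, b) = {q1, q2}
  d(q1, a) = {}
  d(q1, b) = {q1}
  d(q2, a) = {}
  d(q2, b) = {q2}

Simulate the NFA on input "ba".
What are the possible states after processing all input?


Start: {q0}
  --b--> {q1, q2}
  --a--> {}

{} (empty set, no valid transitions)


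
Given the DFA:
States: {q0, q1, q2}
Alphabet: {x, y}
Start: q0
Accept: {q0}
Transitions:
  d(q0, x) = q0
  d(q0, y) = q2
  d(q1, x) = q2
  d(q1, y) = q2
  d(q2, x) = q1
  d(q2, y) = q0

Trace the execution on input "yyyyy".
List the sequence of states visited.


Input: yyyyy
d(q0, y) = q2
d(q2, y) = q0
d(q0, y) = q2
d(q2, y) = q0
d(q0, y) = q2


q0 -> q2 -> q0 -> q2 -> q0 -> q2


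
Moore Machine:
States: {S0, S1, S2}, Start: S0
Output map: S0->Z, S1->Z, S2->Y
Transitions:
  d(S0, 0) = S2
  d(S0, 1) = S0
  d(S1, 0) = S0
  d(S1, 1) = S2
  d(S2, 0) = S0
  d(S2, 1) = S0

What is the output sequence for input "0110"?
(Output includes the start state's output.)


Start: S0 (output Z)
  --0--> S2 (output Y)
  --1--> S0 (output Z)
  --1--> S0 (output Z)
  --0--> S2 (output Y)

"ZYZZY"


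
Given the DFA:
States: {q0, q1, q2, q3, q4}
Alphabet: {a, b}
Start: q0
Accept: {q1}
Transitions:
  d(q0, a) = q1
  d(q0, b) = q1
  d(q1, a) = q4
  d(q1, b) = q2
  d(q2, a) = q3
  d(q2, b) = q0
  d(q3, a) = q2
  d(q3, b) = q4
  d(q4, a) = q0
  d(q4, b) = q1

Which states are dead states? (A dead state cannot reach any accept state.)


Forward reachability from each state:
  q0 -> reaches accept state q1 (live)
  q1 -> reaches accept state q1 (live)
  q2 -> reaches accept state q1 (live)
  q3 -> reaches accept state q1 (live)
  q4 -> reaches accept state q1 (live)

None (all states can reach an accept state)


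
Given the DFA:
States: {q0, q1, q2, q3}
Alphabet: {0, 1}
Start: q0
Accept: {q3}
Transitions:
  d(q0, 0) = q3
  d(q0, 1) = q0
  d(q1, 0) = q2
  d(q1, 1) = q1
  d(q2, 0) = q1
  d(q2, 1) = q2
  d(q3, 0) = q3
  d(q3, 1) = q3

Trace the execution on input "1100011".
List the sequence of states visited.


Input: 1100011
d(q0, 1) = q0
d(q0, 1) = q0
d(q0, 0) = q3
d(q3, 0) = q3
d(q3, 0) = q3
d(q3, 1) = q3
d(q3, 1) = q3


q0 -> q0 -> q0 -> q3 -> q3 -> q3 -> q3 -> q3


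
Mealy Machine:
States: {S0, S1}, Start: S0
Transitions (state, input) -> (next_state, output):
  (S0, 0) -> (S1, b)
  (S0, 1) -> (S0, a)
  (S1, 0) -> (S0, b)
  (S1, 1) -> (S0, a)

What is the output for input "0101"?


Step-by-step:
  (S0, 0) -> (S1, b)
  (S1, 1) -> (S0, a)
  (S0, 0) -> (S1, b)
  (S1, 1) -> (S0, a)

"baba"


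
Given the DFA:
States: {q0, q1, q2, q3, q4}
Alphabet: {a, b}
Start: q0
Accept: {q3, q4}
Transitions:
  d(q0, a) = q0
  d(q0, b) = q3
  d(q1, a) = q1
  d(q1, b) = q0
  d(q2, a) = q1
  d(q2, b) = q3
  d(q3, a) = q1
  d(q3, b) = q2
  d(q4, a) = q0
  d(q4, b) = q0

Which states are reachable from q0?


BFS from q0:
  layer 0: {q0}
  layer 1: {q3}
  layer 2: {q1, q2}

{q0, q1, q2, q3}


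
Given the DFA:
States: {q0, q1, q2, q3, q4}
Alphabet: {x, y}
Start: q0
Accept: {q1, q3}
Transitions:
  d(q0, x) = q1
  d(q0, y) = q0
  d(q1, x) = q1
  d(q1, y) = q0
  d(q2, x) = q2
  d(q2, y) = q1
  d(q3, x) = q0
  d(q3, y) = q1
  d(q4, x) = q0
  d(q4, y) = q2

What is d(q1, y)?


Looking up transition d(q1, y)

q0


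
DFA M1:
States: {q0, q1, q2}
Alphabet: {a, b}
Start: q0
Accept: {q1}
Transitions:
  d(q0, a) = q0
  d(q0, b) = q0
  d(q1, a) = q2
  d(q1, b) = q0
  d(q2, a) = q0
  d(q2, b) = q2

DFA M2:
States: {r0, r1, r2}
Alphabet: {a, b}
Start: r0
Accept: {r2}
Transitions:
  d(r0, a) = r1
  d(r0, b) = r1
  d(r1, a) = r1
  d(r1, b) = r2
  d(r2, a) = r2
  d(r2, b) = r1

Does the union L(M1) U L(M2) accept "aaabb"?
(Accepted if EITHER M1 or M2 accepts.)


M1: final=q0 accepted=False
M2: final=r1 accepted=False

No, union rejects (neither accepts)


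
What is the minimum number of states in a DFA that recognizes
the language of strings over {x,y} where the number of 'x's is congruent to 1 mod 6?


States track (count of 'x') mod 6.
Need 6 states: one per remainder 0..5; accept = remainder 1.

6


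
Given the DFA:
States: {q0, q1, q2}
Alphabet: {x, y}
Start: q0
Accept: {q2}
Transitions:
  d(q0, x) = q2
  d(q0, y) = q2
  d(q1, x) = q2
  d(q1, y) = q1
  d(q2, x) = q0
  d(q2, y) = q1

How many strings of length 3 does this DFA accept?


Enumerating all length-3 strings:
  "xxx" -> q2 [accept]
  "xxy" -> q2 [accept]
  "xyx" -> q2 [accept]
  "xyy" -> q1 [reject]
  "yxx" -> q2 [accept]
  "yxy" -> q2 [accept]
  "yyx" -> q2 [accept]
  "yyy" -> q1 [reject]

6 out of 8


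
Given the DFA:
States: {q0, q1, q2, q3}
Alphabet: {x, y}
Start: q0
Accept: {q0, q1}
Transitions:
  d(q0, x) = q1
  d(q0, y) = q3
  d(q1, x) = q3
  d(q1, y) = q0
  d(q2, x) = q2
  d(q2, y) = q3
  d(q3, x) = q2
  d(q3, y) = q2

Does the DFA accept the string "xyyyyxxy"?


Trace: q0 -> q1 -> q0 -> q3 -> q2 -> q3 -> q2 -> q2 -> q3
Final state: q3
Accept states: {q0, q1}

No, rejected (final state q3 is not an accept state)


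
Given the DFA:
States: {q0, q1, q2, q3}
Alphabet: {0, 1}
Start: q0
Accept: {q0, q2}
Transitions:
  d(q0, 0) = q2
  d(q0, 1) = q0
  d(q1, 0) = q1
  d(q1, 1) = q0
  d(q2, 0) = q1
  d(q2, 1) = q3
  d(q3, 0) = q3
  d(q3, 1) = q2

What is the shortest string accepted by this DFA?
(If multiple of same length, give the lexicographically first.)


BFS by string length (lex-first path to each state shown):
  len 0: q0<-""
Found accept state at length 0.

"" (empty string)


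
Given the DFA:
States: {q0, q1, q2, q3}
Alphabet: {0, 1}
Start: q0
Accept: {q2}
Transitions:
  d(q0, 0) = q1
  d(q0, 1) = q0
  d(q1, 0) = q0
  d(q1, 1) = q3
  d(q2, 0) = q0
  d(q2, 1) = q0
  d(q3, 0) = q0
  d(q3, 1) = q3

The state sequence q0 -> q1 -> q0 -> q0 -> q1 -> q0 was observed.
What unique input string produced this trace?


Trace back each transition to find the symbol:
  q0 --[0]--> q1
  q1 --[0]--> q0
  q0 --[1]--> q0
  q0 --[0]--> q1
  q1 --[0]--> q0

"00100"


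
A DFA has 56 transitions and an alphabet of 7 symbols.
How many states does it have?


Each state has exactly one transition per symbol.
states = transitions / |alphabet| = 56 / 7 = 8

8


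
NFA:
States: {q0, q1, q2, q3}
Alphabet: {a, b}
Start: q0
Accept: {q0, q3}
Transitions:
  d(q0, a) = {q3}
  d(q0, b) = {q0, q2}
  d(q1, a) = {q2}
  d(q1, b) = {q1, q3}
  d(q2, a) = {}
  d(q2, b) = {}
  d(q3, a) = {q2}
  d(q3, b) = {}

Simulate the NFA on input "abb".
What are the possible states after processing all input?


Start: {q0}
  --a--> {q3}
  --b--> {}
  --b--> {}

{} (empty set, no valid transitions)


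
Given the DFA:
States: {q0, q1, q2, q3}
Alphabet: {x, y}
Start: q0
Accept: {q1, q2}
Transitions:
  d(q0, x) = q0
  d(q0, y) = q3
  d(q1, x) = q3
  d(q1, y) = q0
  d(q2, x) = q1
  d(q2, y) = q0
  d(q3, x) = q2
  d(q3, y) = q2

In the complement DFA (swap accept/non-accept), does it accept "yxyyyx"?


Trace: q0 -> q3 -> q2 -> q0 -> q3 -> q2 -> q1
Final: q1
Original accept: {q1, q2}
Complement: q1 is in original accept

No, complement rejects (original accepts)


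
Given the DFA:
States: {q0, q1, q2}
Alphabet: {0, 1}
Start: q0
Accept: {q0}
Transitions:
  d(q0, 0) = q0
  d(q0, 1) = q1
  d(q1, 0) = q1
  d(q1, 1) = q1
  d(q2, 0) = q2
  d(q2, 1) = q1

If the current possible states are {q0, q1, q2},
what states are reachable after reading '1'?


Apply transition on '1' from each current state:
  d(q0, 1) = q1
  d(q1, 1) = q1
  d(q2, 1) = q1

{q1}


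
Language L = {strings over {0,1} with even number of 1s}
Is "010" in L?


count('1') = 1; 1 mod 2 = 1

No, "010" is not in L


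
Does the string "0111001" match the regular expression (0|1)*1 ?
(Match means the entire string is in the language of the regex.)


|string| = 7; first = '0'; last = '1'

Yes, "0111001" matches (0|1)*1


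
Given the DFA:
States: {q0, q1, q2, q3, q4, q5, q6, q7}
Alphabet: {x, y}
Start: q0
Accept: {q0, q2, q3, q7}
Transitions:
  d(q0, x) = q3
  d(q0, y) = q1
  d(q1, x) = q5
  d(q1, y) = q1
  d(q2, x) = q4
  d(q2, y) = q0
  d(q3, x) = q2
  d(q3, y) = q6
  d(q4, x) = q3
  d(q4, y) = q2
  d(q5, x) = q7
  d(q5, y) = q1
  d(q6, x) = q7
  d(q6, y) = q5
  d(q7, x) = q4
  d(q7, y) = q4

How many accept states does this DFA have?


Accept states listed: {q0, q2, q3, q7}
Counting: q0(1) q2(2) q3(3) q7(4)

4


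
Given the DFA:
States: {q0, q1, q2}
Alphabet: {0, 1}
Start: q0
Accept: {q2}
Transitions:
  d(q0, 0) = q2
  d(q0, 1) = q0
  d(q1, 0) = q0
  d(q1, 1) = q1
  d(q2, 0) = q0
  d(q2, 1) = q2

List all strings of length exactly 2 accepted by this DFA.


All strings of length 2: 4 total
Accepted: 2

"01", "10"


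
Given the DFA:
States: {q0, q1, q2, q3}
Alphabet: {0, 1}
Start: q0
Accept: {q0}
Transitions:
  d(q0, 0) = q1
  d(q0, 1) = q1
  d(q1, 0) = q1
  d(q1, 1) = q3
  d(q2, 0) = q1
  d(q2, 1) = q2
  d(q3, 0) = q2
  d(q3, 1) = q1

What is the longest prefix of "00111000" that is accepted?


Run the DFA, marking each prefix where the state is accepting:
  "" -> q0 [accept]
  "0" -> q1 [reject]
  "00" -> q1 [reject]
  "001" -> q3 [reject]
  "0011" -> q1 [reject]
  "00111" -> q3 [reject]
  "001110" -> q2 [reject]
  "0011100" -> q1 [reject]
  "00111000" -> q1 [reject]

""


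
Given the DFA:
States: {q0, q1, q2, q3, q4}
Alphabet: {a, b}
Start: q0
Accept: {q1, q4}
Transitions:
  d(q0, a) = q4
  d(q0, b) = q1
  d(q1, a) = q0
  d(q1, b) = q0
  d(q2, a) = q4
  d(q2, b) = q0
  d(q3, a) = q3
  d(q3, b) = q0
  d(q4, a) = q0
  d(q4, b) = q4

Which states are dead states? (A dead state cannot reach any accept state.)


Forward reachability from each state:
  q0 -> reaches accept state q1 (live)
  q1 -> reaches accept state q1 (live)
  q2 -> reaches accept state q1 (live)
  q3 -> reaches accept state q1 (live)
  q4 -> reaches accept state q1 (live)

None (all states can reach an accept state)


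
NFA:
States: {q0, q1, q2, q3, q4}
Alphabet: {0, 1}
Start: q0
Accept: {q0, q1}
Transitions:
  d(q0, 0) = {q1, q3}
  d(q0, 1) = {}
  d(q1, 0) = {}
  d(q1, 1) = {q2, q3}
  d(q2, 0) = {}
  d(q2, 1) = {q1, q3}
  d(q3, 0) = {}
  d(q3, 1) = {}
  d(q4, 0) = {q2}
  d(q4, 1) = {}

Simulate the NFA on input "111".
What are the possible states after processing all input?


Start: {q0}
  --1--> {}
  --1--> {}
  --1--> {}

{} (empty set, no valid transitions)


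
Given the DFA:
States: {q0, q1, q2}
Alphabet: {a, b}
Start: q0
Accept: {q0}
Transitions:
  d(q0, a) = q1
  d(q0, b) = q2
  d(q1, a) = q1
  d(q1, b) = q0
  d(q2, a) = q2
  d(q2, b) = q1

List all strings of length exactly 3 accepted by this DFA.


All strings of length 3: 8 total
Accepted: 2

"aab", "bbb"


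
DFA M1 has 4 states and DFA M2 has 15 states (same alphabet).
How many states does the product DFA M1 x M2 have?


Product construction pairs every M1 state with every M2 state.
4 * 15 = 60

60


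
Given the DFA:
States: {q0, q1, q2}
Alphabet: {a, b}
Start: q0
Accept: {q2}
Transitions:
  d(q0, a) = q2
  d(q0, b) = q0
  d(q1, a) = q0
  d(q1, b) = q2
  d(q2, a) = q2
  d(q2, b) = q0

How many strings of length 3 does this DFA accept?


Enumerating all length-3 strings:
  "aaa" -> q2 [accept]
  "aab" -> q0 [reject]
  "aba" -> q2 [accept]
  "abb" -> q0 [reject]
  "baa" -> q2 [accept]
  "bab" -> q0 [reject]
  "bba" -> q2 [accept]
  "bbb" -> q0 [reject]

4 out of 8


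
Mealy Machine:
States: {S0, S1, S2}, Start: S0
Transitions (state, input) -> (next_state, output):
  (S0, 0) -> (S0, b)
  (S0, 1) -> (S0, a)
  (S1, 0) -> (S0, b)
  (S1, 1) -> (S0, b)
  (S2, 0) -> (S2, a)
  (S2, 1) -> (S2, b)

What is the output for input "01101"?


Step-by-step:
  (S0, 0) -> (S0, b)
  (S0, 1) -> (S0, a)
  (S0, 1) -> (S0, a)
  (S0, 0) -> (S0, b)
  (S0, 1) -> (S0, a)

"baaba"


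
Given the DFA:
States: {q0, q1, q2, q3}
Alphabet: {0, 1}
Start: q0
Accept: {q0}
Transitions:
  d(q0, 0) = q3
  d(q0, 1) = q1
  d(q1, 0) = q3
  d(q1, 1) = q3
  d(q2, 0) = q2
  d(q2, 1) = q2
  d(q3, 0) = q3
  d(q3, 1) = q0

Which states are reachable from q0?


BFS from q0:
  layer 0: {q0}
  layer 1: {q1, q3}

{q0, q1, q3}


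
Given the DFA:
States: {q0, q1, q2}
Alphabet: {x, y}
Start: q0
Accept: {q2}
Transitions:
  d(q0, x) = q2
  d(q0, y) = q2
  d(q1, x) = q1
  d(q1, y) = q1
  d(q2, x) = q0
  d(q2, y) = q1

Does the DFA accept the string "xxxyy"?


Trace: q0 -> q2 -> q0 -> q2 -> q1 -> q1
Final state: q1
Accept states: {q2}

No, rejected (final state q1 is not an accept state)


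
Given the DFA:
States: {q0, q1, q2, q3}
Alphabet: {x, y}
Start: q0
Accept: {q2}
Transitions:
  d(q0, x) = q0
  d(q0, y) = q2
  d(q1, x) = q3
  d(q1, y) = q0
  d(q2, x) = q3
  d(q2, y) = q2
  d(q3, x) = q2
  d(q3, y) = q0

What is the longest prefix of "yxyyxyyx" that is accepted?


Run the DFA, marking each prefix where the state is accepting:
  "" -> q0 [reject]
  "y" -> q2 [accept]
  "yx" -> q3 [reject]
  "yxy" -> q0 [reject]
  "yxyy" -> q2 [accept]
  "yxyyx" -> q3 [reject]
  "yxyyxy" -> q0 [reject]
  "yxyyxyy" -> q2 [accept]
  "yxyyxyyx" -> q3 [reject]

"yxyyxyy"


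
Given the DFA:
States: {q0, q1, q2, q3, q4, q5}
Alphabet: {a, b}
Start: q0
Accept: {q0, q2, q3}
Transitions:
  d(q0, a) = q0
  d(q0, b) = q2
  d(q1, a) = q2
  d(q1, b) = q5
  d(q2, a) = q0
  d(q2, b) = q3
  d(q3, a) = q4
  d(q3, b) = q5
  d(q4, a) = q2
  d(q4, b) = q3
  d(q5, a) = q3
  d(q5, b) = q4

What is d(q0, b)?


Looking up transition d(q0, b)

q2


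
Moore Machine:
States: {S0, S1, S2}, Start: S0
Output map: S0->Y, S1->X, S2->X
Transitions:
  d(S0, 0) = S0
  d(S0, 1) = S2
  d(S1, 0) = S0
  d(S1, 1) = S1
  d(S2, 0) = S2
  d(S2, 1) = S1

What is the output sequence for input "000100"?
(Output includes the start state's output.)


Start: S0 (output Y)
  --0--> S0 (output Y)
  --0--> S0 (output Y)
  --0--> S0 (output Y)
  --1--> S2 (output X)
  --0--> S2 (output X)
  --0--> S2 (output X)

"YYYYXXX"


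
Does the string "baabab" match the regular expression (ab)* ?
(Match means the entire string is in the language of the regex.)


|string| = 6; first = 'b'; last = 'b'

No, "baabab" does not match (ab)*


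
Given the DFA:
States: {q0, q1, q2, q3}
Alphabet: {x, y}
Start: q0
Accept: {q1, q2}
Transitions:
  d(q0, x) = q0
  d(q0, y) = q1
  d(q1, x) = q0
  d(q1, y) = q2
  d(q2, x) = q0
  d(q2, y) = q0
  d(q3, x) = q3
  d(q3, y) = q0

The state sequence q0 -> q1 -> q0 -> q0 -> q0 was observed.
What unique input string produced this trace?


Trace back each transition to find the symbol:
  q0 --[y]--> q1
  q1 --[x]--> q0
  q0 --[x]--> q0
  q0 --[x]--> q0

"yxxx"


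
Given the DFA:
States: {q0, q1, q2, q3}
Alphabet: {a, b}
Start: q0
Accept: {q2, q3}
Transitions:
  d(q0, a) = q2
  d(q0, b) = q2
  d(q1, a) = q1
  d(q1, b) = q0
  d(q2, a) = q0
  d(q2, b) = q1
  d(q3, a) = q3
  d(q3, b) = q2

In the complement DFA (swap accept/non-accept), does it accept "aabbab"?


Trace: q0 -> q2 -> q0 -> q2 -> q1 -> q1 -> q0
Final: q0
Original accept: {q2, q3}
Complement: q0 is not in original accept

Yes, complement accepts (original rejects)


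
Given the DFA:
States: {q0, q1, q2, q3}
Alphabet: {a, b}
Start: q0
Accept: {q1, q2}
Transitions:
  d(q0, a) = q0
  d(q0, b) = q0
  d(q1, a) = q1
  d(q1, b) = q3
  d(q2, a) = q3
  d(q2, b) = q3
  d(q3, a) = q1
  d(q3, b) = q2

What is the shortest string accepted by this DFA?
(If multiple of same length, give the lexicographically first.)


BFS by string length (lex-first path to each state shown):
  len 0: q0<-""
  len 1: q0<-"a"
  len 2: q0<-"aa"
  len 3: q0<-"aaa"
  len 4: q0<-"aaaa"
  len 5: q0<-"aaaaa"
  len 6: q0<-"aaaaaa"
  len 7: q0<-"aaaaaaa"
  len 8: q0<-"aaaaaaaa"

No string accepted (empty language)


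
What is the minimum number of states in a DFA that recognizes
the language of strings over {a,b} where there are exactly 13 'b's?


States: count = 0, 1, ..., 13 (that's 14 states), plus a dead state for count > 13.
Total: 14 + 1 = 15. Accept = count-13 state.

15


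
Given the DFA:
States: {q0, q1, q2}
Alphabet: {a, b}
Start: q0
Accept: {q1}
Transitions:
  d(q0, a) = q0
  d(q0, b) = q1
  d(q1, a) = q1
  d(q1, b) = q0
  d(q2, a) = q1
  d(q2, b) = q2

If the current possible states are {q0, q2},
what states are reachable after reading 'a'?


Apply transition on 'a' from each current state:
  d(q0, a) = q0
  d(q2, a) = q1

{q0, q1}


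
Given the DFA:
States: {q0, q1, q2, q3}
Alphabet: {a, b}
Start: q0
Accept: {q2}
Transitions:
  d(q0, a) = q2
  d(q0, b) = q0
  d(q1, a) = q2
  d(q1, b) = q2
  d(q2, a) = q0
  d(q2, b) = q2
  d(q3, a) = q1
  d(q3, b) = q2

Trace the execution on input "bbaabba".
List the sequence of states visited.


Input: bbaabba
d(q0, b) = q0
d(q0, b) = q0
d(q0, a) = q2
d(q2, a) = q0
d(q0, b) = q0
d(q0, b) = q0
d(q0, a) = q2


q0 -> q0 -> q0 -> q2 -> q0 -> q0 -> q0 -> q2


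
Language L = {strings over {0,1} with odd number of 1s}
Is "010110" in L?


count('1') = 3; 3 mod 2 = 1

Yes, "010110" is in L


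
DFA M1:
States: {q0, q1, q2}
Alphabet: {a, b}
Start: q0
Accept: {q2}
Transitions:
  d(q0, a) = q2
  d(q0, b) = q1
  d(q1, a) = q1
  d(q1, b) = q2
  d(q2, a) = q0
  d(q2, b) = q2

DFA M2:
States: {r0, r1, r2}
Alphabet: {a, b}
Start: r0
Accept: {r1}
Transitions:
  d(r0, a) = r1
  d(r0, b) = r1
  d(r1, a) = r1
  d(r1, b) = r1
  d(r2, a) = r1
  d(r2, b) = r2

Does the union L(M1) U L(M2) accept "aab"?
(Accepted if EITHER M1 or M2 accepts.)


M1: final=q1 accepted=False
M2: final=r1 accepted=True

Yes, union accepts


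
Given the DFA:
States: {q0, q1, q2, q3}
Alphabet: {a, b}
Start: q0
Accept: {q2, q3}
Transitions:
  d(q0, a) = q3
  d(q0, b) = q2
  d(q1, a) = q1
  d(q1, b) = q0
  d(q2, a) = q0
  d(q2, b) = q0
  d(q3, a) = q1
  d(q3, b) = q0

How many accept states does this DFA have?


Accept states listed: {q2, q3}
Counting: q2(1) q3(2)

2


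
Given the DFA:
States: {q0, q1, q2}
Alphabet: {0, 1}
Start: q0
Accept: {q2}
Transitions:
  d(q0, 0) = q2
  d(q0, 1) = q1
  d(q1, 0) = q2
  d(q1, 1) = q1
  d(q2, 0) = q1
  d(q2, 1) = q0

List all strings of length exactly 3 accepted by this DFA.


All strings of length 3: 8 total
Accepted: 3

"000", "010", "110"


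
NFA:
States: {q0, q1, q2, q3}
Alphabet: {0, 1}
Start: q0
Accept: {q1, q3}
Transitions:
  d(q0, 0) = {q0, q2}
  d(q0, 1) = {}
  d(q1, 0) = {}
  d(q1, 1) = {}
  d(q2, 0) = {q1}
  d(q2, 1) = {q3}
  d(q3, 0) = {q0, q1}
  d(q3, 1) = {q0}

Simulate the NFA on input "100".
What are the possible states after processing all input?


Start: {q0}
  --1--> {}
  --0--> {}
  --0--> {}

{} (empty set, no valid transitions)


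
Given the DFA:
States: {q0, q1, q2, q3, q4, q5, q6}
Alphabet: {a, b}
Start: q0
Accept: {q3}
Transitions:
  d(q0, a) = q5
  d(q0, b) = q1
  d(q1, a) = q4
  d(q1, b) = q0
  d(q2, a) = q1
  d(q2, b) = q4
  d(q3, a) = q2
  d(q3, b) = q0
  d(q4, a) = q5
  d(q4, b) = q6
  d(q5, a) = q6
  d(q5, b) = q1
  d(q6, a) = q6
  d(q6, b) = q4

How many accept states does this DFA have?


Accept states listed: {q3}
Counting: q3(1)

1


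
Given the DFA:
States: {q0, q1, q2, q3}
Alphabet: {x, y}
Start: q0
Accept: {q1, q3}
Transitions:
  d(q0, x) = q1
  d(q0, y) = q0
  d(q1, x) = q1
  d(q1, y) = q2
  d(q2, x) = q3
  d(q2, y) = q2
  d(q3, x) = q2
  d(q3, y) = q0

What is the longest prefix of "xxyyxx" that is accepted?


Run the DFA, marking each prefix where the state is accepting:
  "" -> q0 [reject]
  "x" -> q1 [accept]
  "xx" -> q1 [accept]
  "xxy" -> q2 [reject]
  "xxyy" -> q2 [reject]
  "xxyyx" -> q3 [accept]
  "xxyyxx" -> q2 [reject]

"xxyyx"


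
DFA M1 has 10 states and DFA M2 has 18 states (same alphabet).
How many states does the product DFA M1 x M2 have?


Product construction pairs every M1 state with every M2 state.
10 * 18 = 180

180


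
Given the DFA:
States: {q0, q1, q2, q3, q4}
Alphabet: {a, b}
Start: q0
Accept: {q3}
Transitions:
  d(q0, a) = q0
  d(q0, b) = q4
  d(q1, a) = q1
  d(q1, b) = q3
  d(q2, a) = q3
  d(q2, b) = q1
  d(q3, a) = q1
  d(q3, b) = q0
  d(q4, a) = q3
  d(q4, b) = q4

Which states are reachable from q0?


BFS from q0:
  layer 0: {q0}
  layer 1: {q4}
  layer 2: {q3}
  layer 3: {q1}

{q0, q1, q3, q4}


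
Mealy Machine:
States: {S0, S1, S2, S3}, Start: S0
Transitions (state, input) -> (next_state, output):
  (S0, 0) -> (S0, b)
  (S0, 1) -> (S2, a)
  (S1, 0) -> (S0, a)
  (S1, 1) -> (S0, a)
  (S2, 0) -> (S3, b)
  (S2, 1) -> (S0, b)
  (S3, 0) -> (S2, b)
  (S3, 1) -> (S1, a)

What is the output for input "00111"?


Step-by-step:
  (S0, 0) -> (S0, b)
  (S0, 0) -> (S0, b)
  (S0, 1) -> (S2, a)
  (S2, 1) -> (S0, b)
  (S0, 1) -> (S2, a)

"bbaba"


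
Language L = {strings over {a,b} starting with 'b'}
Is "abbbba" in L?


first symbol = 'a'

No, "abbbba" is not in L


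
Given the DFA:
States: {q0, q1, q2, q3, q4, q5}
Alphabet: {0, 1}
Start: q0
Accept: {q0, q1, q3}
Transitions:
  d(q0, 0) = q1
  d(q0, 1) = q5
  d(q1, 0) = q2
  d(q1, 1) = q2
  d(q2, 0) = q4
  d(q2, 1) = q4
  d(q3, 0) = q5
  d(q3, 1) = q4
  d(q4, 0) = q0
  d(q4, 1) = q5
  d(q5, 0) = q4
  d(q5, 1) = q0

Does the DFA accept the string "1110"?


Trace: q0 -> q5 -> q0 -> q5 -> q4
Final state: q4
Accept states: {q0, q1, q3}

No, rejected (final state q4 is not an accept state)


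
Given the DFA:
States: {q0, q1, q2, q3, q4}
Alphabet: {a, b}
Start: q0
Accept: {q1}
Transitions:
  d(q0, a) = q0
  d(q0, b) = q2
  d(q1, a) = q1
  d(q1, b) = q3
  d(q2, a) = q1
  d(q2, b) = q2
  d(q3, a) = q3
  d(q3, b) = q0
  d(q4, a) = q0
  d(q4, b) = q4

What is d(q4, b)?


Looking up transition d(q4, b)

q4


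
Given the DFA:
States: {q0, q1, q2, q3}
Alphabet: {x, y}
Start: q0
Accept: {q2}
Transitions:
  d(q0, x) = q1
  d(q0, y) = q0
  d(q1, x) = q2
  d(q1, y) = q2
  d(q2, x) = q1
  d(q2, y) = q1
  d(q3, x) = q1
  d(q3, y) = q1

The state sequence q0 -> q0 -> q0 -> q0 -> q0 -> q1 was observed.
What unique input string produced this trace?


Trace back each transition to find the symbol:
  q0 --[y]--> q0
  q0 --[y]--> q0
  q0 --[y]--> q0
  q0 --[y]--> q0
  q0 --[x]--> q1

"yyyyx"


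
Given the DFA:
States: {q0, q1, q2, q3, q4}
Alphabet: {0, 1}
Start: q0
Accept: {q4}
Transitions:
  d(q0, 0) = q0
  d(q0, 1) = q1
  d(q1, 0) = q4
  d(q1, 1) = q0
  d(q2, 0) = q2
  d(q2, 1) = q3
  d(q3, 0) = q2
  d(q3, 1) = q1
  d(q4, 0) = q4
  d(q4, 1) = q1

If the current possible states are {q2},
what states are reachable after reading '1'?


Apply transition on '1' from each current state:
  d(q2, 1) = q3

{q3}


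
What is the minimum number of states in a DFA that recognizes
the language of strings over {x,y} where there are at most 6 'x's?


States: count = 0, 1, ..., 6 (all accepting; 7 states), plus a dead state for count > 6.
Total: 7 + 1 = 8.

8


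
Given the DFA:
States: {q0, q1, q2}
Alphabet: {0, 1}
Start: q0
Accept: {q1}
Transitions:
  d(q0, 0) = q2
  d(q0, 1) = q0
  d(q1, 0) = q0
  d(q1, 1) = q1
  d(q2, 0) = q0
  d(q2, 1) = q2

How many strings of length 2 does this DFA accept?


Enumerating all length-2 strings:
  "00" -> q0 [reject]
  "01" -> q2 [reject]
  "10" -> q2 [reject]
  "11" -> q0 [reject]

0 out of 4


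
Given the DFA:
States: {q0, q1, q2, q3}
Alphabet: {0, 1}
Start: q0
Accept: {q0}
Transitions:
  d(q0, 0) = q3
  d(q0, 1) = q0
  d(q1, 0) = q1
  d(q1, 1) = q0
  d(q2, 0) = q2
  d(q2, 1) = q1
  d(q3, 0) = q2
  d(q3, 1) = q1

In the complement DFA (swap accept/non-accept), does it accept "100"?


Trace: q0 -> q0 -> q3 -> q2
Final: q2
Original accept: {q0}
Complement: q2 is not in original accept

Yes, complement accepts (original rejects)


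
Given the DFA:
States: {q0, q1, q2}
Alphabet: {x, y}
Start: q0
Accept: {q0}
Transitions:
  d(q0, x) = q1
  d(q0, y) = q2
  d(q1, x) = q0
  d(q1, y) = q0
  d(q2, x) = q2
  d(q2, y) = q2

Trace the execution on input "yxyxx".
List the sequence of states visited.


Input: yxyxx
d(q0, y) = q2
d(q2, x) = q2
d(q2, y) = q2
d(q2, x) = q2
d(q2, x) = q2


q0 -> q2 -> q2 -> q2 -> q2 -> q2


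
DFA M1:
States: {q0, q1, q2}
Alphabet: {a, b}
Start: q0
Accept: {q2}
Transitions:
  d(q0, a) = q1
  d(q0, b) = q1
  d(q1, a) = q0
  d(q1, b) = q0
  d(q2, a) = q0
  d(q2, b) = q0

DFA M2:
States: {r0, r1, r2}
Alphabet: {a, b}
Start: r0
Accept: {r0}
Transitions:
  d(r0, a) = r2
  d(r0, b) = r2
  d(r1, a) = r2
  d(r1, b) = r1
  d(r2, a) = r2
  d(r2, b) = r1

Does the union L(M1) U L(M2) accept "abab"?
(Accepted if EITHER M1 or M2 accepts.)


M1: final=q0 accepted=False
M2: final=r1 accepted=False

No, union rejects (neither accepts)


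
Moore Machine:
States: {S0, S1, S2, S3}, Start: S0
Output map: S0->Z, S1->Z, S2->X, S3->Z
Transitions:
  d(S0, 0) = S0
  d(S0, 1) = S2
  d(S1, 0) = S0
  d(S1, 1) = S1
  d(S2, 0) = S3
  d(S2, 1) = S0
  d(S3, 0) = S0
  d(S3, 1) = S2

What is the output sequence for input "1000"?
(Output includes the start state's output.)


Start: S0 (output Z)
  --1--> S2 (output X)
  --0--> S3 (output Z)
  --0--> S0 (output Z)
  --0--> S0 (output Z)

"ZXZZZ"


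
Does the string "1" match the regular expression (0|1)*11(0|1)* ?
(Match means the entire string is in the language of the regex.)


|string| = 1; first = '1'; last = '1'

No, "1" does not match (0|1)*11(0|1)*


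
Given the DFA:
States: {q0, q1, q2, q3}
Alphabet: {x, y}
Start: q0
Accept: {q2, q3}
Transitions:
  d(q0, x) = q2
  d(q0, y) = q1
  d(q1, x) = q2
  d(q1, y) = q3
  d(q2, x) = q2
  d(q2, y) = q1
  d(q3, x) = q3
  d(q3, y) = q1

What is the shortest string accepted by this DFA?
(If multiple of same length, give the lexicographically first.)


BFS by string length (lex-first path to each state shown):
  len 0: q0<-""
  len 1: q1<-"y", q2<-"x"
Found accept state at length 1.

"x"


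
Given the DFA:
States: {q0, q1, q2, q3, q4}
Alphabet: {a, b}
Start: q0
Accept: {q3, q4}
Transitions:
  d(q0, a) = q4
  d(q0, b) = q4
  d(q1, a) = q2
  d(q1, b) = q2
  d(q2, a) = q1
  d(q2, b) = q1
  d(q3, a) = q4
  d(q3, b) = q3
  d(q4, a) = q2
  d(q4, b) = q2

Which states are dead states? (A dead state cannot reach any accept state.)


Forward reachability from each state:
  q0 -> reaches accept state q4 (live)
  q1 -> reaches {q1, q2}, no accept state (dead)
  q2 -> reaches {q1, q2}, no accept state (dead)
  q3 -> reaches accept state q3 (live)
  q4 -> reaches accept state q4 (live)

{q1, q2}


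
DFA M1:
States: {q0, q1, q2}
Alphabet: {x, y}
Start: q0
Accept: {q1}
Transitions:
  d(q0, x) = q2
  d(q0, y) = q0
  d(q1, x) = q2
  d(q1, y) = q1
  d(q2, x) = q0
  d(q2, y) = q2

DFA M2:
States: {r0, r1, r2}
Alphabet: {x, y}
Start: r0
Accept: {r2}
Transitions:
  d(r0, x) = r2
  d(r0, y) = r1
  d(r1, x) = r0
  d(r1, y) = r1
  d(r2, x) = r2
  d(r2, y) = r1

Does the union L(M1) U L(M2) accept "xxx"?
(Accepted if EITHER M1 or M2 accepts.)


M1: final=q2 accepted=False
M2: final=r2 accepted=True

Yes, union accepts


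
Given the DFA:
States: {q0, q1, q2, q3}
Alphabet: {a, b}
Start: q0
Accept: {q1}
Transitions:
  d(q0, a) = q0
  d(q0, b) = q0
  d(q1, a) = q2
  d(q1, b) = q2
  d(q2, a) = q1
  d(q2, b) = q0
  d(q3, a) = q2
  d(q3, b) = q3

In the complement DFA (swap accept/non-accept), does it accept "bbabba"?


Trace: q0 -> q0 -> q0 -> q0 -> q0 -> q0 -> q0
Final: q0
Original accept: {q1}
Complement: q0 is not in original accept

Yes, complement accepts (original rejects)


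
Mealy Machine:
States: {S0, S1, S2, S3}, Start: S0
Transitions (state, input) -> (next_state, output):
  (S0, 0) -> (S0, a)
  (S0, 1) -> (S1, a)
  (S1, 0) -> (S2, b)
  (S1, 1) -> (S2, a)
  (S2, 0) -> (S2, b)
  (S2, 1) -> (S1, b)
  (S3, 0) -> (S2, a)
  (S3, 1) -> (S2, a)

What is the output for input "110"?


Step-by-step:
  (S0, 1) -> (S1, a)
  (S1, 1) -> (S2, a)
  (S2, 0) -> (S2, b)

"aab"


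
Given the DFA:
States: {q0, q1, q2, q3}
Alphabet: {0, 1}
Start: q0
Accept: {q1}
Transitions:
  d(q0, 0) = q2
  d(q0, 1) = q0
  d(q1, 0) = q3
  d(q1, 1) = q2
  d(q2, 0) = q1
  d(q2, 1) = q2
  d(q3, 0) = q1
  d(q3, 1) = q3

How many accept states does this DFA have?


Accept states listed: {q1}
Counting: q1(1)

1


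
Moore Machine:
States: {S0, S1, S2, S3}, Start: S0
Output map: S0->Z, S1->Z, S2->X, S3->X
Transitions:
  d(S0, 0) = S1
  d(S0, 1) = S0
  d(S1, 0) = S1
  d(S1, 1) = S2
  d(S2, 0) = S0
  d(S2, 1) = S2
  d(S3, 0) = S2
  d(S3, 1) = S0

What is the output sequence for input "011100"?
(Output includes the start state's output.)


Start: S0 (output Z)
  --0--> S1 (output Z)
  --1--> S2 (output X)
  --1--> S2 (output X)
  --1--> S2 (output X)
  --0--> S0 (output Z)
  --0--> S1 (output Z)

"ZZXXXZZ"


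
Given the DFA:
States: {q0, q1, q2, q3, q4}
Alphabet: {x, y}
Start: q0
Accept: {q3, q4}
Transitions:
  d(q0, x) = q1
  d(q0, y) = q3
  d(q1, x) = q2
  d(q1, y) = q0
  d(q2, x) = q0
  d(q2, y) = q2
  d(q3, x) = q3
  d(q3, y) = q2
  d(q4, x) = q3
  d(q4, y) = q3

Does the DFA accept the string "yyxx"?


Trace: q0 -> q3 -> q2 -> q0 -> q1
Final state: q1
Accept states: {q3, q4}

No, rejected (final state q1 is not an accept state)


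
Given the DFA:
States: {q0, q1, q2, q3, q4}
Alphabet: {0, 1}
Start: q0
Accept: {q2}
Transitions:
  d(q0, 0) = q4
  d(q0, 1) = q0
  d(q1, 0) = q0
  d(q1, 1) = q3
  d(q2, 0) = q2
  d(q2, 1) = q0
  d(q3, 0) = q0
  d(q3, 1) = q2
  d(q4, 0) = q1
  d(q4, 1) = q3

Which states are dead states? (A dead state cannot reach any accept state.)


Forward reachability from each state:
  q0 -> reaches accept state q2 (live)
  q1 -> reaches accept state q2 (live)
  q2 -> reaches accept state q2 (live)
  q3 -> reaches accept state q2 (live)
  q4 -> reaches accept state q2 (live)

None (all states can reach an accept state)


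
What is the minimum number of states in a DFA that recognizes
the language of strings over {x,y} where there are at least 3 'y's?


States: count = 0, 1, ..., 2, and a final '>= 3' state.
Total: 3 + 1 = 4. Accept = '>= 3' state.

4


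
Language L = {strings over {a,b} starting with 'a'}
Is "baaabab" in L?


first symbol = 'b'

No, "baaabab" is not in L


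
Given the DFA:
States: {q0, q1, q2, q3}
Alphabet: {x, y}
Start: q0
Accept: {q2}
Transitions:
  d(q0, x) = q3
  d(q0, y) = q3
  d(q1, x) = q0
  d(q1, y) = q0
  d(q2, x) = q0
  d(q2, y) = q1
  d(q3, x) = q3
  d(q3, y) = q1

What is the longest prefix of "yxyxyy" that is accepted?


Run the DFA, marking each prefix where the state is accepting:
  "" -> q0 [reject]
  "y" -> q3 [reject]
  "yx" -> q3 [reject]
  "yxy" -> q1 [reject]
  "yxyx" -> q0 [reject]
  "yxyxy" -> q3 [reject]
  "yxyxyy" -> q1 [reject]

No prefix is accepted


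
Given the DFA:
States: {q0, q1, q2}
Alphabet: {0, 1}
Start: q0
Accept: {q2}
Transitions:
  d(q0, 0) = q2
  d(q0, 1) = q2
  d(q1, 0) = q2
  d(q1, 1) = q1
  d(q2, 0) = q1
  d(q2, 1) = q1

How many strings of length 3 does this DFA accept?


Enumerating all length-3 strings:
  "000" -> q2 [accept]
  "001" -> q1 [reject]
  "010" -> q2 [accept]
  "011" -> q1 [reject]
  "100" -> q2 [accept]
  "101" -> q1 [reject]
  "110" -> q2 [accept]
  "111" -> q1 [reject]

4 out of 8


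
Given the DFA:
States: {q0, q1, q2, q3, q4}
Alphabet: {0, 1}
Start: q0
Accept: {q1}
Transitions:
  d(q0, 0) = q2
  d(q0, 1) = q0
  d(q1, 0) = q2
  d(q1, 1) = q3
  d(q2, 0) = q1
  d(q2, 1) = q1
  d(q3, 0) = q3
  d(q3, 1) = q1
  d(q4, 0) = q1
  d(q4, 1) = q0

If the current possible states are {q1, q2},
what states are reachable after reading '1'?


Apply transition on '1' from each current state:
  d(q1, 1) = q3
  d(q2, 1) = q1

{q1, q3}


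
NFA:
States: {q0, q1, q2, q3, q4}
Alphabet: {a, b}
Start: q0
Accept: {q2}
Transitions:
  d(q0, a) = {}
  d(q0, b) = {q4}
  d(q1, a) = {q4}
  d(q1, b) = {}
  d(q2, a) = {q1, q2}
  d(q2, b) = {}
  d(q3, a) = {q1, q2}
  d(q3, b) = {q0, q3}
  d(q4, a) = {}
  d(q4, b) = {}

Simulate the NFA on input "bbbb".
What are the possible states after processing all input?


Start: {q0}
  --b--> {q4}
  --b--> {}
  --b--> {}
  --b--> {}

{} (empty set, no valid transitions)


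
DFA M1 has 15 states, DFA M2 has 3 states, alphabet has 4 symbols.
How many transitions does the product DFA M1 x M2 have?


Product DFA has 15 * 3 = 45 states.
Each has 4 transitions: 45 * 4 = 180

180


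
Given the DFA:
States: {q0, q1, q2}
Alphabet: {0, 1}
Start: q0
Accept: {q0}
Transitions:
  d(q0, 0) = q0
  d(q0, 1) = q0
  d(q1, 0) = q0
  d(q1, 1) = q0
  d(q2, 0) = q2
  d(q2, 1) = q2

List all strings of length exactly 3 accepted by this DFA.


All strings of length 3: 8 total
Accepted: 8

"000", "001", "010", "011", "100", "101", "110", "111"


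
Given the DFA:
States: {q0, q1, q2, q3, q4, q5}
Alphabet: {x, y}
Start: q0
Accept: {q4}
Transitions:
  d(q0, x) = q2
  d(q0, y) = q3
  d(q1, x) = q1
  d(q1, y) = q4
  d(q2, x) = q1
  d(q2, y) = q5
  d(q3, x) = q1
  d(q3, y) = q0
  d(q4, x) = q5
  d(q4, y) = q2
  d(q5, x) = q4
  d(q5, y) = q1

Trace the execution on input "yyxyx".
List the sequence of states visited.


Input: yyxyx
d(q0, y) = q3
d(q3, y) = q0
d(q0, x) = q2
d(q2, y) = q5
d(q5, x) = q4


q0 -> q3 -> q0 -> q2 -> q5 -> q4


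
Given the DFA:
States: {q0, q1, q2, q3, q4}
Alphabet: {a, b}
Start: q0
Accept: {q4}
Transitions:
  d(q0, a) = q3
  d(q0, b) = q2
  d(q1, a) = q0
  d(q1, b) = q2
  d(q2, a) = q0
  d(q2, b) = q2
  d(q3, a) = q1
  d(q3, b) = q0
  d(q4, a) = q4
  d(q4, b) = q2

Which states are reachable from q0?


BFS from q0:
  layer 0: {q0}
  layer 1: {q2, q3}
  layer 2: {q1}

{q0, q1, q2, q3}
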